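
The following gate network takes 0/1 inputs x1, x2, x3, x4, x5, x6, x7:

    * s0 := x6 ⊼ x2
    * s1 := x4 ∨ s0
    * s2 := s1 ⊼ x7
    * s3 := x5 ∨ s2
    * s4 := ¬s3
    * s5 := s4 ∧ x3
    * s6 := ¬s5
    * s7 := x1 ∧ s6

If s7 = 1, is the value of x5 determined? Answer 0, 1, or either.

either

Both values of x5 occur among assignments with s7 = 1:
  x5=0: x1=1, x2=0, x3=0, x4=0, x5=0, x6=0, x7=0
  x5=1: x1=1, x2=0, x3=0, x4=0, x5=1, x6=0, x7=0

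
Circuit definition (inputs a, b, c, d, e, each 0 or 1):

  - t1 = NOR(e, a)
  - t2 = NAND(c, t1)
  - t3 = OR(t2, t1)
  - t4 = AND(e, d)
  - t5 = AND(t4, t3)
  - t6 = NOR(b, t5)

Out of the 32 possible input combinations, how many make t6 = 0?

20

t6 = NOR(b, t5) must be 0, so at least one of b, t5 is 1.
Enumerating the 32 input combinations, 20 give t6 = 0 and 12 give t6 = 1.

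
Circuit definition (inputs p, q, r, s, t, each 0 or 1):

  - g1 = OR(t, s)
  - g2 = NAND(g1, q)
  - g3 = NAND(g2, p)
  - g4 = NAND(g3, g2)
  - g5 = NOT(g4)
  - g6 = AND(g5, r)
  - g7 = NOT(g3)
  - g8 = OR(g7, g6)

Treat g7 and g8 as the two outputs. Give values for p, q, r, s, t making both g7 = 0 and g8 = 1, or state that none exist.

p=0, q=0, r=1, s=1, t=1

Check with p=0, q=0, r=1, s=1, t=1:
g1 = OR(t, s) = OR(1, 1) = 1
g2 = NAND(g1, q) = NAND(1, 0) = 1
g3 = NAND(g2, p) = NAND(1, 0) = 1
g4 = NAND(g3, g2) = NAND(1, 1) = 0
g5 = NOT(g4) = NOT 0 = 1
g6 = AND(g5, r) = AND(1, 1) = 1
g7 = NOT(g3) = NOT 1 = 0
g8 = OR(g7, g6) = OR(0, 1) = 1
So g7 = 0 and g8 = 1.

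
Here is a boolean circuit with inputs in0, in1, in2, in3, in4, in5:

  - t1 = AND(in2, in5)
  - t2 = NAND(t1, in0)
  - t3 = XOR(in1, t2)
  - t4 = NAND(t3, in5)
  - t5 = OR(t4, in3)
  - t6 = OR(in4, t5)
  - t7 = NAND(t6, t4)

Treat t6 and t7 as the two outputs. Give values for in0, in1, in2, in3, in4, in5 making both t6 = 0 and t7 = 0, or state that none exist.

no solution exists

Across all 64 input combinations, none give both t6 = 0 and t7 = 0.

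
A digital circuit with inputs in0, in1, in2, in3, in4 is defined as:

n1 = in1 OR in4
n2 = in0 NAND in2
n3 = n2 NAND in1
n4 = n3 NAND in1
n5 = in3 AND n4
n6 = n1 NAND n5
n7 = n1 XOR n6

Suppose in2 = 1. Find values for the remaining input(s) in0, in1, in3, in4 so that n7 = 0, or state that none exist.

in0=0, in1=1, in3=0, in4=0

n7 = n1 XOR n6 must be 0, so n1 and n6 are equal.
Check with in2 = 1 and in0=0, in1=1, in3=0, in4=0:
n1 = in1 OR in4 = 1 OR 0 = 1
n2 = in0 NAND in2 = 0 NAND 1 = 1
n3 = n2 NAND in1 = 1 NAND 1 = 0
n4 = n3 NAND in1 = 0 NAND 1 = 1
n5 = in3 AND n4 = 0 AND 1 = 0
n6 = n1 NAND n5 = 1 NAND 0 = 1
n7 = n1 XOR n6 = 1 XOR 1 = 0
So n7 = 0.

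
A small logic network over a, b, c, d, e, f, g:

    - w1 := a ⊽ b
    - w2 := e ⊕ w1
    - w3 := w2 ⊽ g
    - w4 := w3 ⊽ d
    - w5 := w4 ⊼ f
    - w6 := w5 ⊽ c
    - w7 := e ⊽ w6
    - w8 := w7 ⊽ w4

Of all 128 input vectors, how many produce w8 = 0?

92

w8 = w7 ⊽ w4 must be 0, so at least one of w7, w4 is 1.
Enumerating the 128 input combinations, 92 give w8 = 0 and 36 give w8 = 1.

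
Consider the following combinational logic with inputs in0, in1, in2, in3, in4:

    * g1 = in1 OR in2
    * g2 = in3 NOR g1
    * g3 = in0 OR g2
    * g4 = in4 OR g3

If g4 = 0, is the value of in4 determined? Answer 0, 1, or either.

g4 = in4 OR g3 must be 0, so both in4 = 0 and g3 = 0.
g3 = in0 OR g2 must be 0, so both in0 = 0 and g2 = 0.
g2 = in3 NOR g1 must be 0, so at least one of in3, g1 is 1.
Every assignment with g4 = 0 has in4 = 0; there are 7 such assignment(s).

0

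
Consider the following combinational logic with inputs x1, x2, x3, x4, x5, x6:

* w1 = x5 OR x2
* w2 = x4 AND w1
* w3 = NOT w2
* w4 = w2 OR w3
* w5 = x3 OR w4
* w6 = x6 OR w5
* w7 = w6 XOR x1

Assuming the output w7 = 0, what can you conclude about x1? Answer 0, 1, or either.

w7 = w6 XOR x1 must be 0, so w6 and x1 are equal.
Every assignment with w7 = 0 has x1 = 1; there are 32 such assignment(s).

1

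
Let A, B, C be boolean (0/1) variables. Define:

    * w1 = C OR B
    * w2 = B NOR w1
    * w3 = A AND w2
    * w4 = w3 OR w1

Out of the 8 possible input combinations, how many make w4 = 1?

w4 = w3 OR w1 must be 1, so at least one of w3, w1 is 1.
Enumerating the 8 input combinations, 7 give w4 = 1 and 1 give w4 = 0.

7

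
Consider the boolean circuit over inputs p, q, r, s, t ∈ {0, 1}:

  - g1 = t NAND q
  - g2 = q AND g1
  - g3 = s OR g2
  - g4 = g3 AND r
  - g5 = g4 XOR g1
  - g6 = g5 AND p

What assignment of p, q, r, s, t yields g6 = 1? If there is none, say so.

g6 = g5 AND p must be 1, so both g5 = 1 and p = 1.
g5 = g4 XOR g1 must be 1, so g4 and g1 differ.
Check with p=1 q=0 r=1 s=0 t=1:
g1 = t NAND q = 1 NAND 0 = 1
g2 = q AND g1 = 0 AND 1 = 0
g3 = s OR g2 = 0 OR 0 = 0
g4 = g3 AND r = 0 AND 1 = 0
g5 = g4 XOR g1 = 0 XOR 1 = 1
g6 = g5 AND p = 1 AND 1 = 1
So g6 = 1 as required.

p=1 q=0 r=1 s=0 t=1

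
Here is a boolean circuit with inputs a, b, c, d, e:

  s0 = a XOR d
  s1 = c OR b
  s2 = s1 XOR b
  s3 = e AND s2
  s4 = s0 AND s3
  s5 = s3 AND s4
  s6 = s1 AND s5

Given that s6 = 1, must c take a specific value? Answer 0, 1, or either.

s6 = s1 AND s5 must be 1, so both s1 = 1 and s5 = 1.
s1 = c OR b must be 1, so at least one of c, b is 1.
s5 = s3 AND s4 must be 1, so both s3 = 1 and s4 = 1.
Every assignment with s6 = 1 has c = 1; there are 2 such assignment(s).
  a=0, b=0, c=1, d=1, e=1
  a=1, b=0, c=1, d=0, e=1

1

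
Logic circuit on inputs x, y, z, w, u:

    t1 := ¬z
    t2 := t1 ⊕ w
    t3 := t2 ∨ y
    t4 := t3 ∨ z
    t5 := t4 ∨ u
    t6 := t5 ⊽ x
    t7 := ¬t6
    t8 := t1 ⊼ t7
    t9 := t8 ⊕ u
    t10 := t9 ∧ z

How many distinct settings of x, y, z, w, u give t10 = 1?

8

t10 = t9 ∧ z must be 1, so both t9 = 1 and z = 1.
t9 = t8 ⊕ u must be 1, so t8 and u differ.
Enumerating the 32 input combinations, 8 give t10 = 1 and 24 give t10 = 0.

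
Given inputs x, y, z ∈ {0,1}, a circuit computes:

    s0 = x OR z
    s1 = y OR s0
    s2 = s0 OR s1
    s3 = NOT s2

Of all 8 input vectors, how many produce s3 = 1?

s3 = NOT s2 must be 1, so s2 = 0.
s2 = s0 OR s1 must be 0, so both s0 = 0 and s1 = 0.
Satisfying assignments:
  x=0, y=0, z=0

1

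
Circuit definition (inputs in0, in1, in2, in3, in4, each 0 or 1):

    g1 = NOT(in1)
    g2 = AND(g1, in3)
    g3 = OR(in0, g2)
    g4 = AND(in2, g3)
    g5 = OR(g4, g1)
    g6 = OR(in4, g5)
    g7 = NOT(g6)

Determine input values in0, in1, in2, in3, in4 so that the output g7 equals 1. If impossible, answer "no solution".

g7 = NOT(g6) must be 1, so g6 = 0.
Check with in0=0 in1=1 in2=1 in3=0 in4=0:
g1 = NOT(in1) = NOT 1 = 0
g2 = AND(g1, in3) = AND(0, 0) = 0
g3 = OR(in0, g2) = OR(0, 0) = 0
g4 = AND(in2, g3) = AND(1, 0) = 0
g5 = OR(g4, g1) = OR(0, 0) = 0
g6 = OR(in4, g5) = OR(0, 0) = 0
g7 = NOT(g6) = NOT 0 = 1
So g7 = 1 as required.

in0=0 in1=1 in2=1 in3=0 in4=0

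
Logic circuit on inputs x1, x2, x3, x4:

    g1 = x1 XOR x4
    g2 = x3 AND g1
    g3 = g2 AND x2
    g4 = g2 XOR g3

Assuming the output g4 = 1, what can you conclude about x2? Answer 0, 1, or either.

0

g4 = g2 XOR g3 must be 1, so g2 and g3 differ.
Every assignment with g4 = 1 has x2 = 0; there are 2 such assignment(s).
  x1=0, x2=0, x3=1, x4=1
  x1=1, x2=0, x3=1, x4=0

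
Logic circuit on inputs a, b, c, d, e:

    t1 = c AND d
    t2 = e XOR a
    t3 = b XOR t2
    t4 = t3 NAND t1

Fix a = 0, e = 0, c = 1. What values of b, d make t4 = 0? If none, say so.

t4 = t3 NAND t1 must be 0, so both t3 = 1 and t1 = 1.
Check with a = 0, e = 0, c = 1 and b=1, d=1:
t1 = c AND d = 1 AND 1 = 1
t2 = e XOR a = 0 XOR 0 = 0
t3 = b XOR t2 = 1 XOR 0 = 1
t4 = t3 NAND t1 = 1 NAND 1 = 0
So t4 = 0.

b=1, d=1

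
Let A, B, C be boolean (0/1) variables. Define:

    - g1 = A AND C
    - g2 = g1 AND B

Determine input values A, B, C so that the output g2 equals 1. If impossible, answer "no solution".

A=1, B=1, C=1

Check with A=1, B=1, C=1:
g1 = A AND C = 1 AND 1 = 1
g2 = g1 AND B = 1 AND 1 = 1
So g2 = 1 as required.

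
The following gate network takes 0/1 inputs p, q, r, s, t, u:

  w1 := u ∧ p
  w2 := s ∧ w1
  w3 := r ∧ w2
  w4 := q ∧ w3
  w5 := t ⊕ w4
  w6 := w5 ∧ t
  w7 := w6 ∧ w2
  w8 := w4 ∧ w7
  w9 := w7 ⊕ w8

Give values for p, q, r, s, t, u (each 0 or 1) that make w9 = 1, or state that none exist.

p=1, q=0, r=1, s=1, t=1, u=1

Check with p=1, q=0, r=1, s=1, t=1, u=1:
w1 = u ∧ p = 1 ∧ 1 = 1
w2 = s ∧ w1 = 1 ∧ 1 = 1
w3 = r ∧ w2 = 1 ∧ 1 = 1
w4 = q ∧ w3 = 0 ∧ 1 = 0
w5 = t ⊕ w4 = 1 ⊕ 0 = 1
w6 = w5 ∧ t = 1 ∧ 1 = 1
w7 = w6 ∧ w2 = 1 ∧ 1 = 1
w8 = w4 ∧ w7 = 0 ∧ 1 = 0
w9 = w7 ⊕ w8 = 1 ⊕ 0 = 1
So w9 = 1 as required.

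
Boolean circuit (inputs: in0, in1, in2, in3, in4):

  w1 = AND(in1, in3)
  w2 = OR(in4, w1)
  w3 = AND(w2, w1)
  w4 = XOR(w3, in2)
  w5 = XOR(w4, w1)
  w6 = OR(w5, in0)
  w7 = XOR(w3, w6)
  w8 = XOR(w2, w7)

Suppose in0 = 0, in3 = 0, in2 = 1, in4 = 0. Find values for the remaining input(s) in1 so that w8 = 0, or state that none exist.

no solution exists

With in0 = 0, in3 = 0, in2 = 1, in4 = 0 fixed, none of the 2 settings of in1 give w8 = 0.
For example, with in1=0:
w1 = AND(in1, in3) = AND(0, 0) = 0
w2 = OR(in4, w1) = OR(0, 0) = 0
w3 = AND(w2, w1) = AND(0, 0) = 0
w4 = XOR(w3, in2) = XOR(0, 1) = 1
w5 = XOR(w4, w1) = XOR(1, 0) = 1
w6 = OR(w5, in0) = OR(1, 0) = 1
w7 = XOR(w3, w6) = XOR(0, 1) = 1
w8 = XOR(w2, w7) = XOR(0, 1) = 1
giving w8 = 1 ≠ 0.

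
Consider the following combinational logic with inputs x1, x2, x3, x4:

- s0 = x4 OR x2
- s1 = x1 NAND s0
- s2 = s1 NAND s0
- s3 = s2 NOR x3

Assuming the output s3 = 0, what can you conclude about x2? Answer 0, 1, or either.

either

Both values of x2 occur among assignments with s3 = 0:
  x2=0: x1=0, x2=0, x3=0, x4=0
  x2=1: x1=0, x2=1, x3=1, x4=0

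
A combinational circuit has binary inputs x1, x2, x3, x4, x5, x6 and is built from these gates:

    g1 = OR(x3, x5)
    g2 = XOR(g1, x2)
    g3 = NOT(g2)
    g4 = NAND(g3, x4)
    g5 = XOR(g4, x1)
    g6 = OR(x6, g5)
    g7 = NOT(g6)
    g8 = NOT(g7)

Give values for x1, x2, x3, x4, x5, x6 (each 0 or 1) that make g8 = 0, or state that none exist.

x1=1, x2=1, x3=0, x4=0, x5=1, x6=0

g8 = NOT(g7) must be 0, so g7 = 1.
g7 = NOT(g6) must be 1, so g6 = 0.
g6 = OR(x6, g5) must be 0, so both x6 = 0 and g5 = 0.
Check with x1=1, x2=1, x3=0, x4=0, x5=1, x6=0:
g1 = OR(x3, x5) = OR(0, 1) = 1
g2 = XOR(g1, x2) = XOR(1, 1) = 0
g3 = NOT(g2) = NOT 0 = 1
g4 = NAND(g3, x4) = NAND(1, 0) = 1
g5 = XOR(g4, x1) = XOR(1, 1) = 0
g6 = OR(x6, g5) = OR(0, 0) = 0
g7 = NOT(g6) = NOT 0 = 1
g8 = NOT(g7) = NOT 1 = 0
So g8 = 0 as required.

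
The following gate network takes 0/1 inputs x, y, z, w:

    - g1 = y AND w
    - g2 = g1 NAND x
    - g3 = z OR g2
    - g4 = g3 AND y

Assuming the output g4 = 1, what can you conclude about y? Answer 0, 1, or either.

1

g4 = g3 AND y must be 1, so both g3 = 1 and y = 1.
Every assignment with g4 = 1 has y = 1; there are 7 such assignment(s).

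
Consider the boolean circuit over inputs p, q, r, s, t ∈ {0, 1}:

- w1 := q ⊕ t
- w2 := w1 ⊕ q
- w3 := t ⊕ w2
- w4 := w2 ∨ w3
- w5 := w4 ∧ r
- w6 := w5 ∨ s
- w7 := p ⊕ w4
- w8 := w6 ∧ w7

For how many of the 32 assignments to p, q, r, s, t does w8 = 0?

w8 = w6 ∧ w7 must be 0, so at least one of w6, w7 is 0.
Enumerating the 32 input combinations, 22 give w8 = 0 and 10 give w8 = 1.

22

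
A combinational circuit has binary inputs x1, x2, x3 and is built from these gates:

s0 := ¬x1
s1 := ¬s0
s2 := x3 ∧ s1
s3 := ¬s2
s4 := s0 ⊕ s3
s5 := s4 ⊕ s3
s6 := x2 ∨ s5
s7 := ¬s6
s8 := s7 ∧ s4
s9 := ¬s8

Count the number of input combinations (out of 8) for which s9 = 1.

7

s9 = ¬s8 must be 1, so s8 = 0.
Enumerating the 8 input combinations, 7 give s9 = 1 and 1 give s9 = 0.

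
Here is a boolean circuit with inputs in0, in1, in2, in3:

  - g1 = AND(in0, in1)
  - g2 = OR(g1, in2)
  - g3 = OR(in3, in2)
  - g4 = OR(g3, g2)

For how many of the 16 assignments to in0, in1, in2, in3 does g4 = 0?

g4 = OR(g3, g2) must be 0, so both g3 = 0 and g2 = 0.
g3 = OR(in3, in2) must be 0, so both in3 = 0 and in2 = 0.
g2 = OR(g1, in2) must be 0, so both g1 = 0 and in2 = 0.
Satisfying assignments:
  in0=0, in1=0, in2=0, in3=0
  in0=0, in1=1, in2=0, in3=0
  in0=1, in1=0, in2=0, in3=0

3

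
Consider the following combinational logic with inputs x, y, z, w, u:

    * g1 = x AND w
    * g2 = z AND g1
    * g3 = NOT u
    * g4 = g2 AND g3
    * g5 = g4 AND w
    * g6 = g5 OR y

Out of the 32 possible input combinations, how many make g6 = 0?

15

g6 = g5 OR y must be 0, so both g5 = 0 and y = 0.
Enumerating the 32 input combinations, 15 give g6 = 0 and 17 give g6 = 1.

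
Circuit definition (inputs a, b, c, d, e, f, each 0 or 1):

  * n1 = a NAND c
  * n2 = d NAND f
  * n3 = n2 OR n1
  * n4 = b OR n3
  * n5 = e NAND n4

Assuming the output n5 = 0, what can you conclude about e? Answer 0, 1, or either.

n5 = e NAND n4 must be 0, so both e = 1 and n4 = 1.
n4 = b OR n3 must be 1, so at least one of b, n3 is 1.
Every assignment with n5 = 0 has e = 1; there are 31 such assignment(s).

1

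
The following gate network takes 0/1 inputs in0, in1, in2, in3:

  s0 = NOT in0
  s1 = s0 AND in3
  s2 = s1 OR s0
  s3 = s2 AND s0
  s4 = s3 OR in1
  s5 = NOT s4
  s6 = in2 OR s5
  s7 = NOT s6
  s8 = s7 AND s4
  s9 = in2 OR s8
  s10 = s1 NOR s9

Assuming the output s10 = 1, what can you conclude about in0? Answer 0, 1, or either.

1

s10 = s1 NOR s9 must be 1, so both s1 = 0 and s9 = 0.
s1 = s0 AND in3 must be 0, so at least one of s0, in3 is 0.
s9 = in2 OR s8 must be 0, so both in2 = 0 and s8 = 0.
Every assignment with s10 = 1 has in0 = 1; there are 2 such assignment(s).
  in0=1, in1=0, in2=0, in3=0
  in0=1, in1=0, in2=0, in3=1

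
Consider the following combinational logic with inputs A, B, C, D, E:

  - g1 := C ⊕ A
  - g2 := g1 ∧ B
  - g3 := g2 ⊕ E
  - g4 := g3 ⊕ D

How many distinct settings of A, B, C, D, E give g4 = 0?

g4 = g3 ⊕ D must be 0, so g3 and D are equal.
Enumerating the 32 input combinations, 16 give g4 = 0 and 16 give g4 = 1.

16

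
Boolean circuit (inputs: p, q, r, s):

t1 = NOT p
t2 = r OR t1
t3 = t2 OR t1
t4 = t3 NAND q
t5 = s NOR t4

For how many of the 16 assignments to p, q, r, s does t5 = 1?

3

t5 = s NOR t4 must be 1, so both s = 0 and t4 = 0.
Satisfying assignments:
  p=0, q=1, r=0, s=0
  p=0, q=1, r=1, s=0
  p=1, q=1, r=1, s=0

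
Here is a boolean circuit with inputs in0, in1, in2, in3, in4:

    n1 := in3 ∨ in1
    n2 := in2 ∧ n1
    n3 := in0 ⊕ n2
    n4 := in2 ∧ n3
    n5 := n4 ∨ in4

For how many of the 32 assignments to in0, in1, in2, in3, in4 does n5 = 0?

12

n5 = n4 ∨ in4 must be 0, so both n4 = 0 and in4 = 0.
Enumerating the 32 input combinations, 12 give n5 = 0 and 20 give n5 = 1.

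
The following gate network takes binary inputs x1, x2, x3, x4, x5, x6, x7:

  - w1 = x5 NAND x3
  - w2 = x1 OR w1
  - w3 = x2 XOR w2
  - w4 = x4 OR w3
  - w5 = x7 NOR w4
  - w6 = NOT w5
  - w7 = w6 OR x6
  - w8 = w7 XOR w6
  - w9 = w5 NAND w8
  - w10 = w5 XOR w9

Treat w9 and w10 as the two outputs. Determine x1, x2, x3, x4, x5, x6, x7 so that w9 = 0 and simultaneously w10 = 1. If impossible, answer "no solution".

x1=1 x2=1 x3=0 x4=0 x5=1 x6=1 x7=0

Check with x1=1 x2=1 x3=0 x4=0 x5=1 x6=1 x7=0:
w1 = x5 NAND x3 = 1 NAND 0 = 1
w2 = x1 OR w1 = 1 OR 1 = 1
w3 = x2 XOR w2 = 1 XOR 1 = 0
w4 = x4 OR w3 = 0 OR 0 = 0
w5 = x7 NOR w4 = 0 NOR 0 = 1
w6 = NOT w5 = NOT 1 = 0
w7 = w6 OR x6 = 0 OR 1 = 1
w8 = w7 XOR w6 = 1 XOR 0 = 1
w9 = w5 NAND w8 = 1 NAND 1 = 0
w10 = w5 XOR w9 = 1 XOR 0 = 1
So w9 = 0 and w10 = 1.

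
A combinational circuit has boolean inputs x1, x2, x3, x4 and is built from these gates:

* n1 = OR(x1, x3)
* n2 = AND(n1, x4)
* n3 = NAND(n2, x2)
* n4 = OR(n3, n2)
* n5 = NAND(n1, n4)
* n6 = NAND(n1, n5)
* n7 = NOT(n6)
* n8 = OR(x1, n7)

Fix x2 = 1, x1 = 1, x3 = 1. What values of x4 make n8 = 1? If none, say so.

x4=0

n8 = OR(x1, n7) must be 1, so at least one of x1, n7 is 1.
Check with x2 = 1, x1 = 1, x3 = 1 and x4=0:
n1 = OR(x1, x3) = OR(1, 1) = 1
n2 = AND(n1, x4) = AND(1, 0) = 0
n3 = NAND(n2, x2) = NAND(0, 1) = 1
n4 = OR(n3, n2) = OR(1, 0) = 1
n5 = NAND(n1, n4) = NAND(1, 1) = 0
n6 = NAND(n1, n5) = NAND(1, 0) = 1
n7 = NOT(n6) = NOT 1 = 0
n8 = OR(x1, n7) = OR(1, 0) = 1
So n8 = 1.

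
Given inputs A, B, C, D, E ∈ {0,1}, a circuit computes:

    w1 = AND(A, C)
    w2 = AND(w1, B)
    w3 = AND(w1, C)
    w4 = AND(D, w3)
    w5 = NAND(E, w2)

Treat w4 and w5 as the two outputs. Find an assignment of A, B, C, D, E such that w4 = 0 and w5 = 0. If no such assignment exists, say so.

Check with A=1, B=1, C=1, D=0, E=1:
w1 = AND(A, C) = AND(1, 1) = 1
w2 = AND(w1, B) = AND(1, 1) = 1
w3 = AND(w1, C) = AND(1, 1) = 1
w4 = AND(D, w3) = AND(0, 1) = 0
w5 = NAND(E, w2) = NAND(1, 1) = 0
So w4 = 0 and w5 = 0.

A=1, B=1, C=1, D=0, E=1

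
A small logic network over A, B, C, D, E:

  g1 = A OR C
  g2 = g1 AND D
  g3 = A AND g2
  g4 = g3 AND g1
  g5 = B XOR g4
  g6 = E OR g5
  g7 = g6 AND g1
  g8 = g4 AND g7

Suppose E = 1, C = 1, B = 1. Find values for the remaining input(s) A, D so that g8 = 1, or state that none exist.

g8 = g4 AND g7 must be 1, so both g4 = 1 and g7 = 1.
g4 = g3 AND g1 must be 1, so both g3 = 1 and g1 = 1.
Check with E = 1, C = 1, B = 1 and A=1, D=1:
g1 = A OR C = 1 OR 1 = 1
g2 = g1 AND D = 1 AND 1 = 1
g3 = A AND g2 = 1 AND 1 = 1
g4 = g3 AND g1 = 1 AND 1 = 1
g5 = B XOR g4 = 1 XOR 1 = 0
g6 = E OR g5 = 1 OR 0 = 1
g7 = g6 AND g1 = 1 AND 1 = 1
g8 = g4 AND g7 = 1 AND 1 = 1
So g8 = 1.

A=1 D=1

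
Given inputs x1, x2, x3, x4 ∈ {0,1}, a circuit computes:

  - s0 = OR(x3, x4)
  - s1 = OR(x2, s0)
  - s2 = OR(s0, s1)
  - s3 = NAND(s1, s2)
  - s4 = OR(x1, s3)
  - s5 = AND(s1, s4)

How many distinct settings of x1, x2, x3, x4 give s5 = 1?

7

s5 = AND(s1, s4) must be 1, so both s1 = 1 and s4 = 1.
Enumerating the 16 input combinations, 7 give s5 = 1 and 9 give s5 = 0.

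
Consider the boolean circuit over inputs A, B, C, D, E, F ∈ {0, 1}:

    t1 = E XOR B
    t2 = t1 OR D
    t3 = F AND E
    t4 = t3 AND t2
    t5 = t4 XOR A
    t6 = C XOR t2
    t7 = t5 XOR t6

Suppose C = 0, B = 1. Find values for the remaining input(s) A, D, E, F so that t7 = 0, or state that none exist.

t7 = t5 XOR t6 must be 0, so t5 and t6 are equal.
Check with C = 0, B = 1 and A=1, D=1, E=1, F=0:
t1 = E XOR B = 1 XOR 1 = 0
t2 = t1 OR D = 0 OR 1 = 1
t3 = F AND E = 0 AND 1 = 0
t4 = t3 AND t2 = 0 AND 1 = 0
t5 = t4 XOR A = 0 XOR 1 = 1
t6 = C XOR t2 = 0 XOR 1 = 1
t7 = t5 XOR t6 = 1 XOR 1 = 0
So t7 = 0.

A=1, D=1, E=1, F=0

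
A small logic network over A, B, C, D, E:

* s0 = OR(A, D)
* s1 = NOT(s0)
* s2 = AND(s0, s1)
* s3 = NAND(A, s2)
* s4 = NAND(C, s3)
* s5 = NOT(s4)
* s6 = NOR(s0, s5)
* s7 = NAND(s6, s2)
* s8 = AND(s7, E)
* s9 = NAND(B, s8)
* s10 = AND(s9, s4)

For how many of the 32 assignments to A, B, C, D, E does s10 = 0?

s10 = AND(s9, s4) must be 0, so at least one of s9, s4 is 0.
Enumerating the 32 input combinations, 20 give s10 = 0 and 12 give s10 = 1.

20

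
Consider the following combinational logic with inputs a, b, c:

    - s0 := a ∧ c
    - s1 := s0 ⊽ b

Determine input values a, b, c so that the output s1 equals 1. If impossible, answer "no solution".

a=1, b=0, c=0

s1 = s0 ⊽ b must be 1, so both s0 = 0 and b = 0.
s0 = a ∧ c must be 0, so at least one of a, c is 0.
Check with a=1, b=0, c=0:
s0 = a ∧ c = 1 ∧ 0 = 0
s1 = s0 ⊽ b = 0 ⊽ 0 = 1
So s1 = 1 as required.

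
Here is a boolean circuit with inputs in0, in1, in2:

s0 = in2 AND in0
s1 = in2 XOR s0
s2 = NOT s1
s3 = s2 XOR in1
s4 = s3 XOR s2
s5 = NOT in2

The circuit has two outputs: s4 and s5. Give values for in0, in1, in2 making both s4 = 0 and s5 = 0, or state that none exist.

in0=0 in1=0 in2=1

Check with in0=0 in1=0 in2=1:
s0 = in2 AND in0 = 1 AND 0 = 0
s1 = in2 XOR s0 = 1 XOR 0 = 1
s2 = NOT s1 = NOT 1 = 0
s3 = s2 XOR in1 = 0 XOR 0 = 0
s4 = s3 XOR s2 = 0 XOR 0 = 0
s5 = NOT in2 = NOT 1 = 0
So s4 = 0 and s5 = 0.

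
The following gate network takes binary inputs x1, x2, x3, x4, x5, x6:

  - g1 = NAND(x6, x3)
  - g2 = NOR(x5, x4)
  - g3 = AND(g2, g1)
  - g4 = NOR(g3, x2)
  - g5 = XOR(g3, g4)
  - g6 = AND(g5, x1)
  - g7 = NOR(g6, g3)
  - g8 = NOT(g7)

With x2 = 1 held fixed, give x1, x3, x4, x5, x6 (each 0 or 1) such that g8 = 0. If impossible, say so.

Check with x2 = 1 and x1=0, x3=0, x4=1, x5=1, x6=0:
g1 = NAND(x6, x3) = NAND(0, 0) = 1
g2 = NOR(x5, x4) = NOR(1, 1) = 0
g3 = AND(g2, g1) = AND(0, 1) = 0
g4 = NOR(g3, x2) = NOR(0, 1) = 0
g5 = XOR(g3, g4) = XOR(0, 0) = 0
g6 = AND(g5, x1) = AND(0, 0) = 0
g7 = NOR(g6, g3) = NOR(0, 0) = 1
g8 = NOT(g7) = NOT 1 = 0
So g8 = 0.

x1=0 x3=0 x4=1 x5=1 x6=0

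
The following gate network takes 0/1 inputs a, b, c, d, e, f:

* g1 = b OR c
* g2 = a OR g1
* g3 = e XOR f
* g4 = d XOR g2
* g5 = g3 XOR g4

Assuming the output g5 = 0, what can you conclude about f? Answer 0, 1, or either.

either

Both values of f occur among assignments with g5 = 0:
  f=0: a=0, b=0, c=0, d=0, e=0, f=0
  f=1: a=0, b=0, c=0, d=0, e=1, f=1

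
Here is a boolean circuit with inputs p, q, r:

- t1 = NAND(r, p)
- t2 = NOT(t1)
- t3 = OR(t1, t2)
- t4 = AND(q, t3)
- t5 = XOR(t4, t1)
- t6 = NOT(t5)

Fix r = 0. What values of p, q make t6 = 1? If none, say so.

p=1, q=1

Check with r = 0 and p=1, q=1:
t1 = NAND(r, p) = NAND(0, 1) = 1
t2 = NOT(t1) = NOT 1 = 0
t3 = OR(t1, t2) = OR(1, 0) = 1
t4 = AND(q, t3) = AND(1, 1) = 1
t5 = XOR(t4, t1) = XOR(1, 1) = 0
t6 = NOT(t5) = NOT 0 = 1
So t6 = 1.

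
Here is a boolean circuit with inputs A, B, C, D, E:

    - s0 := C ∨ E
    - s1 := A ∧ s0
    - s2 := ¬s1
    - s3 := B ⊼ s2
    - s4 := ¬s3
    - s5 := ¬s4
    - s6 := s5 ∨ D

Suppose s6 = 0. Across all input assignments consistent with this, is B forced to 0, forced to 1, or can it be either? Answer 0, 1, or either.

1

s6 = s5 ∨ D must be 0, so both s5 = 0 and D = 0.
Every assignment with s6 = 0 has B = 1; there are 5 such assignment(s).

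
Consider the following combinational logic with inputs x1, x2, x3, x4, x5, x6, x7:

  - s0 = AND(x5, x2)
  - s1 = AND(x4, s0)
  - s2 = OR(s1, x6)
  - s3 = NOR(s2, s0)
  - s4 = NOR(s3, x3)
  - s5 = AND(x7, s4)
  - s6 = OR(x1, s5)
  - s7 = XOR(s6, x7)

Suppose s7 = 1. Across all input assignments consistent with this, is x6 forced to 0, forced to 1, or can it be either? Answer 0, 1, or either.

either

Both values of x6 occur among assignments with s7 = 1:
  x6=0: x1=0, x2=0, x3=0, x4=0, x5=0, x6=0, x7=1
  x6=1: x1=0, x2=0, x3=1, x4=0, x5=0, x6=1, x7=1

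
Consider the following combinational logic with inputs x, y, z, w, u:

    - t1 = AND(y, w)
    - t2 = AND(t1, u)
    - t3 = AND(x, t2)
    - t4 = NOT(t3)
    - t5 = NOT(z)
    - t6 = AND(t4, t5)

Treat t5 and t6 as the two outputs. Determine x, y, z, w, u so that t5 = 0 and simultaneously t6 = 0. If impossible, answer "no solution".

Check with x=1, y=1, z=1, w=0, u=0:
t1 = AND(y, w) = AND(1, 0) = 0
t2 = AND(t1, u) = AND(0, 0) = 0
t3 = AND(x, t2) = AND(1, 0) = 0
t4 = NOT(t3) = NOT 0 = 1
t5 = NOT(z) = NOT 1 = 0
t6 = AND(t4, t5) = AND(1, 0) = 0
So t5 = 0 and t6 = 0.

x=1, y=1, z=1, w=0, u=0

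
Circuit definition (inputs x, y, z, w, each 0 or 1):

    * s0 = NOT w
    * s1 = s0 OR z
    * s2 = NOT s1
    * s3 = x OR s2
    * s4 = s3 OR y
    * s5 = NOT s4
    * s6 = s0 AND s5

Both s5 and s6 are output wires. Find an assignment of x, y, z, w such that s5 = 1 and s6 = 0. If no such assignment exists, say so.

Check with x=0 y=0 z=1 w=1:
s0 = NOT w = NOT 1 = 0
s1 = s0 OR z = 0 OR 1 = 1
s2 = NOT s1 = NOT 1 = 0
s3 = x OR s2 = 0 OR 0 = 0
s4 = s3 OR y = 0 OR 0 = 0
s5 = NOT s4 = NOT 0 = 1
s6 = s0 AND s5 = 0 AND 1 = 0
So s5 = 1 and s6 = 0.

x=0 y=0 z=1 w=1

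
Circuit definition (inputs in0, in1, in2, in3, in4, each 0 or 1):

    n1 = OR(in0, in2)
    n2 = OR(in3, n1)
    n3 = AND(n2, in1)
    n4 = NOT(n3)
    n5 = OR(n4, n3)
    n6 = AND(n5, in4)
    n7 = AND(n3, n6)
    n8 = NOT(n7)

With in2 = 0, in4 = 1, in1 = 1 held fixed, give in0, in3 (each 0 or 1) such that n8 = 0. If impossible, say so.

Check with in2 = 0, in4 = 1, in1 = 1 and in0=0, in3=1:
n1 = OR(in0, in2) = OR(0, 0) = 0
n2 = OR(in3, n1) = OR(1, 0) = 1
n3 = AND(n2, in1) = AND(1, 1) = 1
n4 = NOT(n3) = NOT 1 = 0
n5 = OR(n4, n3) = OR(0, 1) = 1
n6 = AND(n5, in4) = AND(1, 1) = 1
n7 = AND(n3, n6) = AND(1, 1) = 1
n8 = NOT(n7) = NOT 1 = 0
So n8 = 0.

in0=0 in3=1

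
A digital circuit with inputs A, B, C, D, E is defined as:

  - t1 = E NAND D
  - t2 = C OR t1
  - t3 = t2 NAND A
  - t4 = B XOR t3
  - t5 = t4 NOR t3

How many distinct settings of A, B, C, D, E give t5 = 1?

7

t5 = t4 NOR t3 must be 1, so both t4 = 0 and t3 = 0.
Enumerating the 32 input combinations, 7 give t5 = 1 and 25 give t5 = 0.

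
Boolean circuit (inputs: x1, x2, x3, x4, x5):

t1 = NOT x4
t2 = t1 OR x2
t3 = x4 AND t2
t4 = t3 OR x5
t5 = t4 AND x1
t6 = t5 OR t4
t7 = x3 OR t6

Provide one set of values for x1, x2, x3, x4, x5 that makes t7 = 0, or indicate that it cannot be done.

x1=1, x2=1, x3=0, x4=0, x5=0

t7 = x3 OR t6 must be 0, so both x3 = 0 and t6 = 0.
t6 = t5 OR t4 must be 0, so both t5 = 0 and t4 = 0.
t5 = t4 AND x1 must be 0, so at least one of t4, x1 is 0.
Check with x1=1, x2=1, x3=0, x4=0, x5=0:
t1 = NOT x4 = NOT 0 = 1
t2 = t1 OR x2 = 1 OR 1 = 1
t3 = x4 AND t2 = 0 AND 1 = 0
t4 = t3 OR x5 = 0 OR 0 = 0
t5 = t4 AND x1 = 0 AND 1 = 0
t6 = t5 OR t4 = 0 OR 0 = 0
t7 = x3 OR t6 = 0 OR 0 = 0
So t7 = 0 as required.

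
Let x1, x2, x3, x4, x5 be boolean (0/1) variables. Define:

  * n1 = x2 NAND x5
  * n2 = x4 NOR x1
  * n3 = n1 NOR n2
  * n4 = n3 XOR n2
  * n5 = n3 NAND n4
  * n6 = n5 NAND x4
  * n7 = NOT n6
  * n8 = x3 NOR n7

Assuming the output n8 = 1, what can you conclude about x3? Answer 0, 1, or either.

0

n8 = x3 NOR n7 must be 1, so both x3 = 0 and n7 = 0.
n7 = NOT n6 must be 0, so n6 = 1.
Every assignment with n8 = 1 has x3 = 0; there are 10 such assignment(s).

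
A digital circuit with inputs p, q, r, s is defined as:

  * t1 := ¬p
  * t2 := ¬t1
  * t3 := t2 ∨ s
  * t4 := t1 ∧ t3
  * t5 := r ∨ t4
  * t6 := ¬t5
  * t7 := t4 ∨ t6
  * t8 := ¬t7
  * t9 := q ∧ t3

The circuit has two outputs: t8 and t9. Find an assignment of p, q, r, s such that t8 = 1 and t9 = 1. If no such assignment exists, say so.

p=1, q=1, r=1, s=0

Check with p=1, q=1, r=1, s=0:
t1 = ¬p = ¬1 = 0
t2 = ¬t1 = ¬0 = 1
t3 = t2 ∨ s = 1 ∨ 0 = 1
t4 = t1 ∧ t3 = 0 ∧ 1 = 0
t5 = r ∨ t4 = 1 ∨ 0 = 1
t6 = ¬t5 = ¬1 = 0
t7 = t4 ∨ t6 = 0 ∨ 0 = 0
t8 = ¬t7 = ¬0 = 1
t9 = q ∧ t3 = 1 ∧ 1 = 1
So t8 = 1 and t9 = 1.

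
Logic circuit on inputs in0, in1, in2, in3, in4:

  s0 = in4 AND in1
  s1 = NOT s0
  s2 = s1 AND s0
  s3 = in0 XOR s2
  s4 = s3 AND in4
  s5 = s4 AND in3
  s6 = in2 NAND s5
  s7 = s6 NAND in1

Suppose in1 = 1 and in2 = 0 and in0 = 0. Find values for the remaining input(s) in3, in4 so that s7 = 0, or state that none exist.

s7 = s6 NAND in1 must be 0, so both s6 = 1 and in1 = 1.
s6 = in2 NAND s5 must be 1, so at least one of in2, s5 is 0.
Check with in1 = 1 and in2 = 0 and in0 = 0 and in3=1, in4=0:
s0 = in4 AND in1 = 0 AND 1 = 0
s1 = NOT s0 = NOT 0 = 1
s2 = s1 AND s0 = 1 AND 0 = 0
s3 = in0 XOR s2 = 0 XOR 0 = 0
s4 = s3 AND in4 = 0 AND 0 = 0
s5 = s4 AND in3 = 0 AND 1 = 0
s6 = in2 NAND s5 = 0 NAND 0 = 1
s7 = s6 NAND in1 = 1 NAND 1 = 0
So s7 = 0.

in3=1, in4=0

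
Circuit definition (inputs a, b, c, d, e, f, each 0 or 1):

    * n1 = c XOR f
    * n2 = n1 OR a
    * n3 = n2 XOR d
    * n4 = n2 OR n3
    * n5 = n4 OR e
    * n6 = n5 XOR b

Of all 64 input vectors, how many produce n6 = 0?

n6 = n5 XOR b must be 0, so n5 and b are equal.
Enumerating the 64 input combinations, 32 give n6 = 0 and 32 give n6 = 1.

32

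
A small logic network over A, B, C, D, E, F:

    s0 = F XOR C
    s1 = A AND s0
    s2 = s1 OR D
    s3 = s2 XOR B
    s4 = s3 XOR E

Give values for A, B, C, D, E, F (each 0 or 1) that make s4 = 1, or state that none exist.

A=1 B=0 C=1 D=0 E=1 F=1

Check with A=1 B=0 C=1 D=0 E=1 F=1:
s0 = F XOR C = 1 XOR 1 = 0
s1 = A AND s0 = 1 AND 0 = 0
s2 = s1 OR D = 0 OR 0 = 0
s3 = s2 XOR B = 0 XOR 0 = 0
s4 = s3 XOR E = 0 XOR 1 = 1
So s4 = 1 as required.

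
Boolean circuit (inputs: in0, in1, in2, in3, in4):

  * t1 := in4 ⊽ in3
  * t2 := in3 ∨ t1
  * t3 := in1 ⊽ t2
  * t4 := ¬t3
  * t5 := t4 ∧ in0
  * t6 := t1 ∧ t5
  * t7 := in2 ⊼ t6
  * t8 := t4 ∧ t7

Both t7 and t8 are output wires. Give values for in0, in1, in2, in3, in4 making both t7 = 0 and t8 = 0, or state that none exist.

in0=1, in1=0, in2=1, in3=0, in4=0

Check with in0=1, in1=0, in2=1, in3=0, in4=0:
t1 = in4 ⊽ in3 = 0 ⊽ 0 = 1
t2 = in3 ∨ t1 = 0 ∨ 1 = 1
t3 = in1 ⊽ t2 = 0 ⊽ 1 = 0
t4 = ¬t3 = ¬0 = 1
t5 = t4 ∧ in0 = 1 ∧ 1 = 1
t6 = t1 ∧ t5 = 1 ∧ 1 = 1
t7 = in2 ⊼ t6 = 1 ⊼ 1 = 0
t8 = t4 ∧ t7 = 1 ∧ 0 = 0
So t7 = 0 and t8 = 0.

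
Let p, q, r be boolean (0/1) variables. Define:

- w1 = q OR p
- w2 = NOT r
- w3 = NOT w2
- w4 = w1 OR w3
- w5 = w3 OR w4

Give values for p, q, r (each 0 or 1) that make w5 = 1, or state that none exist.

Check with p=0, q=0, r=1:
w1 = q OR p = 0 OR 0 = 0
w2 = NOT r = NOT 1 = 0
w3 = NOT w2 = NOT 0 = 1
w4 = w1 OR w3 = 0 OR 1 = 1
w5 = w3 OR w4 = 1 OR 1 = 1
So w5 = 1 as required.

p=0, q=0, r=1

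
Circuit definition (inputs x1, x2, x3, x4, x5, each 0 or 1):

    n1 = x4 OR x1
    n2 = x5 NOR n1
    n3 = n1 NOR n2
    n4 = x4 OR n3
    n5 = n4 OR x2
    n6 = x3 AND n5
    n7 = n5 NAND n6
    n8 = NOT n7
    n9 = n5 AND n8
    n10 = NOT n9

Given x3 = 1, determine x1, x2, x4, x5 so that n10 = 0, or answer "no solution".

n10 = NOT n9 must be 0, so n9 = 1.
n9 = n5 AND n8 must be 1, so both n5 = 1 and n8 = 1.
Check with x3 = 1 and x1=1, x2=1, x4=1, x5=1:
n1 = x4 OR x1 = 1 OR 1 = 1
n2 = x5 NOR n1 = 1 NOR 1 = 0
n3 = n1 NOR n2 = 1 NOR 0 = 0
n4 = x4 OR n3 = 1 OR 0 = 1
n5 = n4 OR x2 = 1 OR 1 = 1
n6 = x3 AND n5 = 1 AND 1 = 1
n7 = n5 NAND n6 = 1 NAND 1 = 0
n8 = NOT n7 = NOT 0 = 1
n9 = n5 AND n8 = 1 AND 1 = 1
n10 = NOT n9 = NOT 1 = 0
So n10 = 0.

x1=1, x2=1, x4=1, x5=1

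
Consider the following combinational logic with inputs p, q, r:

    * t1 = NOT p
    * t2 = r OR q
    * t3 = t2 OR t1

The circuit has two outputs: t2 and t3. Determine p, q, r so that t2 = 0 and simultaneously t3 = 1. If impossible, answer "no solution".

Check with p=0 q=0 r=0:
t1 = NOT p = NOT 0 = 1
t2 = r OR q = 0 OR 0 = 0
t3 = t2 OR t1 = 0 OR 1 = 1
So t2 = 0 and t3 = 1.

p=0 q=0 r=0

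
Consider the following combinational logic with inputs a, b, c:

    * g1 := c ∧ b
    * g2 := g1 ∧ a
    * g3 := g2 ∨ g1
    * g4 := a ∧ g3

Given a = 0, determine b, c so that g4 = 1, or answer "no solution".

no solution exists

With a = 0 fixed, none of the 4 settings of b, c give g4 = 1.
For example, with b=1, c=1:
g1 = c ∧ b = 1 ∧ 1 = 1
g2 = g1 ∧ a = 1 ∧ 0 = 0
g3 = g2 ∨ g1 = 0 ∨ 1 = 1
g4 = a ∧ g3 = 0 ∧ 1 = 0
giving g4 = 0 ≠ 1.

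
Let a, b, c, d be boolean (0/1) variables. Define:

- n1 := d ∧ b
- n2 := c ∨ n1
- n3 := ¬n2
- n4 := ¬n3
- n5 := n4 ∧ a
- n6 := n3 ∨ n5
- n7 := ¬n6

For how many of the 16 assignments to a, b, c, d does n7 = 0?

n7 = ¬n6 must be 0, so n6 = 1.
n6 = n3 ∨ n5 must be 1, so at least one of n3, n5 is 1.
Enumerating the 16 input combinations, 11 give n7 = 0 and 5 give n7 = 1.

11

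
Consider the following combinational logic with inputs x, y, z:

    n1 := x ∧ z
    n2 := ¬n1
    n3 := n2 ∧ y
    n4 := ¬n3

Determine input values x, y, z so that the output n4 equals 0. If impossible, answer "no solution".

x=0, y=1, z=0

n4 = ¬n3 must be 0, so n3 = 1.
Check with x=0, y=1, z=0:
n1 = x ∧ z = 0 ∧ 0 = 0
n2 = ¬n1 = ¬0 = 1
n3 = n2 ∧ y = 1 ∧ 1 = 1
n4 = ¬n3 = ¬1 = 0
So n4 = 0 as required.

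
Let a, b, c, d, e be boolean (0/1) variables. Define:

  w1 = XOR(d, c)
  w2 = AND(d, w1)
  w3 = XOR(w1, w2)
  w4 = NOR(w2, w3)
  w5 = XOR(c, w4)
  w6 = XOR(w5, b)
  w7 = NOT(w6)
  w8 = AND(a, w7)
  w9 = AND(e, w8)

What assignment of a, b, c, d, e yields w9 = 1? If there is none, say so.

a=1, b=1, c=1, d=0, e=1

Check with a=1, b=1, c=1, d=0, e=1:
w1 = XOR(d, c) = XOR(0, 1) = 1
w2 = AND(d, w1) = AND(0, 1) = 0
w3 = XOR(w1, w2) = XOR(1, 0) = 1
w4 = NOR(w2, w3) = NOR(0, 1) = 0
w5 = XOR(c, w4) = XOR(1, 0) = 1
w6 = XOR(w5, b) = XOR(1, 1) = 0
w7 = NOT(w6) = NOT 0 = 1
w8 = AND(a, w7) = AND(1, 1) = 1
w9 = AND(e, w8) = AND(1, 1) = 1
So w9 = 1 as required.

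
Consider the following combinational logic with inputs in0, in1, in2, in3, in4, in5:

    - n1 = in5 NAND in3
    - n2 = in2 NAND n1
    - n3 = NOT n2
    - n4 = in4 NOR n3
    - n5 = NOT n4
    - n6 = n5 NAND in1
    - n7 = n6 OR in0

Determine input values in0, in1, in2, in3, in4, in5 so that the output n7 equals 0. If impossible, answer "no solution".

n7 = n6 OR in0 must be 0, so both n6 = 0 and in0 = 0.
Check with in0=0, in1=1, in2=0, in3=1, in4=1, in5=1:
n1 = in5 NAND in3 = 1 NAND 1 = 0
n2 = in2 NAND n1 = 0 NAND 0 = 1
n3 = NOT n2 = NOT 1 = 0
n4 = in4 NOR n3 = 1 NOR 0 = 0
n5 = NOT n4 = NOT 0 = 1
n6 = n5 NAND in1 = 1 NAND 1 = 0
n7 = n6 OR in0 = 0 OR 0 = 0
So n7 = 0 as required.

in0=0, in1=1, in2=0, in3=1, in4=1, in5=1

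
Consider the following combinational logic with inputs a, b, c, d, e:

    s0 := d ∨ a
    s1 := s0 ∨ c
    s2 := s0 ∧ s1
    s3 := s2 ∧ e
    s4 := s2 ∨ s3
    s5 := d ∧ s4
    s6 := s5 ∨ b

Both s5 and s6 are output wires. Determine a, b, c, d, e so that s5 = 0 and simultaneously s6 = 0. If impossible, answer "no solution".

a=1, b=0, c=0, d=0, e=1

Check with a=1, b=0, c=0, d=0, e=1:
s0 = d ∨ a = 0 ∨ 1 = 1
s1 = s0 ∨ c = 1 ∨ 0 = 1
s2 = s0 ∧ s1 = 1 ∧ 1 = 1
s3 = s2 ∧ e = 1 ∧ 1 = 1
s4 = s2 ∨ s3 = 1 ∨ 1 = 1
s5 = d ∧ s4 = 0 ∧ 1 = 0
s6 = s5 ∨ b = 0 ∨ 0 = 0
So s5 = 0 and s6 = 0.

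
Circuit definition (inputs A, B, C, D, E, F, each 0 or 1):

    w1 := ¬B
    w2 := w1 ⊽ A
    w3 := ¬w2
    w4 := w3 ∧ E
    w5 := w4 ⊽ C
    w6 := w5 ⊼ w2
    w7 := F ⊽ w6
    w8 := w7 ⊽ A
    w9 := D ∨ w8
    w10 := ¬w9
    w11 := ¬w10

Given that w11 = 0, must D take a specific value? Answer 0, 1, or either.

w11 = ¬w10 must be 0, so w10 = 1.
Every assignment with w11 = 0 has D = 0; there are 18 such assignment(s).

0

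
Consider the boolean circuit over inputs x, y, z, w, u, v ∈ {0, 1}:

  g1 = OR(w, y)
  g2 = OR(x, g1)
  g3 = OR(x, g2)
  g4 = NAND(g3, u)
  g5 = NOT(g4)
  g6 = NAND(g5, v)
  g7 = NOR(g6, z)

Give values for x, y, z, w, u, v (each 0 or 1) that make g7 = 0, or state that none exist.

x=1, y=0, z=1, w=1, u=1, v=1

Check with x=1, y=0, z=1, w=1, u=1, v=1:
g1 = OR(w, y) = OR(1, 0) = 1
g2 = OR(x, g1) = OR(1, 1) = 1
g3 = OR(x, g2) = OR(1, 1) = 1
g4 = NAND(g3, u) = NAND(1, 1) = 0
g5 = NOT(g4) = NOT 0 = 1
g6 = NAND(g5, v) = NAND(1, 1) = 0
g7 = NOR(g6, z) = NOR(0, 1) = 0
So g7 = 0 as required.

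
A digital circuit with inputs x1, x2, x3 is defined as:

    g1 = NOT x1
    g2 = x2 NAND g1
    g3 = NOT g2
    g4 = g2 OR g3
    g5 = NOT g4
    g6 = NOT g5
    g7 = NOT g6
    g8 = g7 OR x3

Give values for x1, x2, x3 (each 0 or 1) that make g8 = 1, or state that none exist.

x1=1, x2=0, x3=1

g8 = g7 OR x3 must be 1, so at least one of g7, x3 is 1.
Check with x1=1, x2=0, x3=1:
g1 = NOT x1 = NOT 1 = 0
g2 = x2 NAND g1 = 0 NAND 0 = 1
g3 = NOT g2 = NOT 1 = 0
g4 = g2 OR g3 = 1 OR 0 = 1
g5 = NOT g4 = NOT 1 = 0
g6 = NOT g5 = NOT 0 = 1
g7 = NOT g6 = NOT 1 = 0
g8 = g7 OR x3 = 0 OR 1 = 1
So g8 = 1 as required.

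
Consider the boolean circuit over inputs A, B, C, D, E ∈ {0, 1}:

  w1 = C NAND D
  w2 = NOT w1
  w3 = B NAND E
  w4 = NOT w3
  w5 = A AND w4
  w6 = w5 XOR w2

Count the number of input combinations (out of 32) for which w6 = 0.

w6 = w5 XOR w2 must be 0, so w5 and w2 are equal.
Enumerating the 32 input combinations, 22 give w6 = 0 and 10 give w6 = 1.

22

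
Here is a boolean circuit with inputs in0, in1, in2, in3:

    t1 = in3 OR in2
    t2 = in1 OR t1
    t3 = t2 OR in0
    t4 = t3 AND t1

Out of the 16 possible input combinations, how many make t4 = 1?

t4 = t3 AND t1 must be 1, so both t3 = 1 and t1 = 1.
t3 = t2 OR in0 must be 1, so at least one of t2, in0 is 1.
t1 = in3 OR in2 must be 1, so at least one of in3, in2 is 1.
Enumerating the 16 input combinations, 12 give t4 = 1 and 4 give t4 = 0.

12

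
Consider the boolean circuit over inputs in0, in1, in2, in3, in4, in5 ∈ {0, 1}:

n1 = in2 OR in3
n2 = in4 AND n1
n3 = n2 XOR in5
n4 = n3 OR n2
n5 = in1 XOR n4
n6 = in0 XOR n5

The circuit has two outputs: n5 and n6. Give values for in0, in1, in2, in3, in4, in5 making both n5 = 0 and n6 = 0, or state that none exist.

in0=0, in1=0, in2=0, in3=1, in4=0, in5=0

Check with in0=0, in1=0, in2=0, in3=1, in4=0, in5=0:
n1 = in2 OR in3 = 0 OR 1 = 1
n2 = in4 AND n1 = 0 AND 1 = 0
n3 = n2 XOR in5 = 0 XOR 0 = 0
n4 = n3 OR n2 = 0 OR 0 = 0
n5 = in1 XOR n4 = 0 XOR 0 = 0
n6 = in0 XOR n5 = 0 XOR 0 = 0
So n5 = 0 and n6 = 0.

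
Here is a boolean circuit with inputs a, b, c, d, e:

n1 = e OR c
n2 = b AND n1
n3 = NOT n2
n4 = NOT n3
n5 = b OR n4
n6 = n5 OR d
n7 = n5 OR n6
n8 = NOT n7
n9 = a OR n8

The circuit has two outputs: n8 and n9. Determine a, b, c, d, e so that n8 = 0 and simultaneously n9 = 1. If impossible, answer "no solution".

a=1, b=1, c=1, d=0, e=0

Check with a=1, b=1, c=1, d=0, e=0:
n1 = e OR c = 0 OR 1 = 1
n2 = b AND n1 = 1 AND 1 = 1
n3 = NOT n2 = NOT 1 = 0
n4 = NOT n3 = NOT 0 = 1
n5 = b OR n4 = 1 OR 1 = 1
n6 = n5 OR d = 1 OR 0 = 1
n7 = n5 OR n6 = 1 OR 1 = 1
n8 = NOT n7 = NOT 1 = 0
n9 = a OR n8 = 1 OR 0 = 1
So n8 = 0 and n9 = 1.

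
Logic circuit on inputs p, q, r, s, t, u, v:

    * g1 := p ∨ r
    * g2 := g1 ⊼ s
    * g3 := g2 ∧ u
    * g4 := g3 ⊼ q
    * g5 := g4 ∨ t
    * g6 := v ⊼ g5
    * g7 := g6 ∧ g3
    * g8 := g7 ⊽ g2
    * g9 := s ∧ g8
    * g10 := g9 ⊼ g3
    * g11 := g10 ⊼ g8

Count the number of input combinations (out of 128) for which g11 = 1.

g11 = g10 ⊼ g8 must be 1, so at least one of g10, g8 is 0.
Enumerating the 128 input combinations, 80 give g11 = 1 and 48 give g11 = 0.

80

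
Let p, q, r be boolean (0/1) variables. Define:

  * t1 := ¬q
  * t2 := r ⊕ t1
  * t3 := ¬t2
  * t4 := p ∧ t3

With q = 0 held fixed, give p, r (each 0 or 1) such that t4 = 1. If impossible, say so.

t4 = p ∧ t3 must be 1, so both p = 1 and t3 = 1.
t3 = ¬t2 must be 1, so t2 = 0.
Check with q = 0 and p=1, r=1:
t1 = ¬q = ¬0 = 1
t2 = r ⊕ t1 = 1 ⊕ 1 = 0
t3 = ¬t2 = ¬0 = 1
t4 = p ∧ t3 = 1 ∧ 1 = 1
So t4 = 1.

p=1, r=1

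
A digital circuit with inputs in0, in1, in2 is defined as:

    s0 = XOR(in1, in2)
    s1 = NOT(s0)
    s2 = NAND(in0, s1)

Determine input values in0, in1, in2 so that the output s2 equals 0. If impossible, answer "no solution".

s2 = NAND(in0, s1) must be 0, so both in0 = 1 and s1 = 1.
Check with in0=1, in1=0, in2=0:
s0 = XOR(in1, in2) = XOR(0, 0) = 0
s1 = NOT(s0) = NOT 0 = 1
s2 = NAND(in0, s1) = NAND(1, 1) = 0
So s2 = 0 as required.

in0=1, in1=0, in2=0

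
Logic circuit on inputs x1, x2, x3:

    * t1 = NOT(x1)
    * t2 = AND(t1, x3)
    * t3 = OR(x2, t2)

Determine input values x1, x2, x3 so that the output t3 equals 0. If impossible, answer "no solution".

x1=1, x2=0, x3=1

Check with x1=1, x2=0, x3=1:
t1 = NOT(x1) = NOT 1 = 0
t2 = AND(t1, x3) = AND(0, 1) = 0
t3 = OR(x2, t2) = OR(0, 0) = 0
So t3 = 0 as required.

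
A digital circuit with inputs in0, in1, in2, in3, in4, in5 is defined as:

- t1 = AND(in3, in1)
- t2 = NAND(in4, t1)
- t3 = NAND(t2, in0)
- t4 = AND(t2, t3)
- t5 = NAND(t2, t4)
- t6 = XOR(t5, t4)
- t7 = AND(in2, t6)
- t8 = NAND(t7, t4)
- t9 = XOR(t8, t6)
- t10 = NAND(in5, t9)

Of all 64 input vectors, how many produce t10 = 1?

57

t10 = NAND(in5, t9) must be 1, so at least one of in5, t9 is 0.
Enumerating the 64 input combinations, 57 give t10 = 1 and 7 give t10 = 0.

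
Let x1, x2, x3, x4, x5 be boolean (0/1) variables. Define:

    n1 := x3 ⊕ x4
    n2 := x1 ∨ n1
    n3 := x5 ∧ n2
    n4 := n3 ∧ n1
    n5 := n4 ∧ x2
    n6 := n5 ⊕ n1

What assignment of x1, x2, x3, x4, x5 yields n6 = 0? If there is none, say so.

Check with x1=1 x2=1 x3=1 x4=1 x5=0:
n1 = x3 ⊕ x4 = 1 ⊕ 1 = 0
n2 = x1 ∨ n1 = 1 ∨ 0 = 1
n3 = x5 ∧ n2 = 0 ∧ 1 = 0
n4 = n3 ∧ n1 = 0 ∧ 0 = 0
n5 = n4 ∧ x2 = 0 ∧ 1 = 0
n6 = n5 ⊕ n1 = 0 ⊕ 0 = 0
So n6 = 0 as required.

x1=1 x2=1 x3=1 x4=1 x5=0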